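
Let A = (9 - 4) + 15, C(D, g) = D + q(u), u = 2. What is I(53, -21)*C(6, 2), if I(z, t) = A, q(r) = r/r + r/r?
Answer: 160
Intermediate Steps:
q(r) = 2 (q(r) = 1 + 1 = 2)
C(D, g) = 2 + D (C(D, g) = D + 2 = 2 + D)
A = 20 (A = 5 + 15 = 20)
I(z, t) = 20
I(53, -21)*C(6, 2) = 20*(2 + 6) = 20*8 = 160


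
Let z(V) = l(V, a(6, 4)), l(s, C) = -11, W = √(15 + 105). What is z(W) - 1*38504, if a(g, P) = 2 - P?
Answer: -38515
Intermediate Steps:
W = 2*√30 (W = √120 = 2*√30 ≈ 10.954)
z(V) = -11
z(W) - 1*38504 = -11 - 1*38504 = -11 - 38504 = -38515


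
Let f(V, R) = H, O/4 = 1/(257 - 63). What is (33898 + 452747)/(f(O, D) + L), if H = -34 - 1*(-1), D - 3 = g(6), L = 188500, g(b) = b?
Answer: 486645/188467 ≈ 2.5821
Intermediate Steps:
O = 2/97 (O = 4/(257 - 63) = 4/194 = 4*(1/194) = 2/97 ≈ 0.020619)
D = 9 (D = 3 + 6 = 9)
H = -33 (H = -34 + 1 = -33)
f(V, R) = -33
(33898 + 452747)/(f(O, D) + L) = (33898 + 452747)/(-33 + 188500) = 486645/188467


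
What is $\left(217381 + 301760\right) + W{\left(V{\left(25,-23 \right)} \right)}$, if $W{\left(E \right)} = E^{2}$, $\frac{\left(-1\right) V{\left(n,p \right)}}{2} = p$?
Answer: $521257$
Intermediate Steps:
$V{\left(n,p \right)} = - 2 p$
$\left(217381 + 301760\right) + W{\left(V{\left(25,-23 \right)} \right)} = \left(217381 + 301760\right) + \left(\left(-2\right) \left(-23\right)\right)^{2} = 519141 + 46^{2} = 519141 + 2116 = 521257$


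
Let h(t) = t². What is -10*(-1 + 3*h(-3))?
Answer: -260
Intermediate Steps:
-10*(-1 + 3*h(-3)) = -10*(-1 + 3*(-3)²) = -10*(-1 + 3*9) = -10*(-1 + 27) = -10*26 = -260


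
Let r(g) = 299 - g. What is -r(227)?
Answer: -72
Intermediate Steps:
-r(227) = -(299 - 1*227) = -(299 - 227) = -1*72 = -72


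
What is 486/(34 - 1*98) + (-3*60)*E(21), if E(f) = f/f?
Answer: -6003/32 ≈ -187.59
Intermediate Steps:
E(f) = 1
486/(34 - 1*98) + (-3*60)*E(21) = 486/(34 - 1*98) - 3*60*1 = 486/(34 - 98) - 180*1 = 486/(-64) - 180 = 486*(-1/64) - 180 = -243/32 - 180 = -6003/32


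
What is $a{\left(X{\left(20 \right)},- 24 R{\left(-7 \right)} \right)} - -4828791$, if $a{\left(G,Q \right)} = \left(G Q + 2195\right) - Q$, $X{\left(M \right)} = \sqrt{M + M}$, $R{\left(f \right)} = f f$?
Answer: $4832162 - 2352 \sqrt{10} \approx 4.8247 \cdot 10^{6}$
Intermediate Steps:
$R{\left(f \right)} = f^{2}$
$X{\left(M \right)} = \sqrt{2} \sqrt{M}$ ($X{\left(M \right)} = \sqrt{2 M} = \sqrt{2} \sqrt{M}$)
$a{\left(G,Q \right)} = 2195 - Q + G Q$ ($a{\left(G,Q \right)} = \left(2195 + G Q\right) - Q = 2195 - Q + G Q$)
$a{\left(X{\left(20 \right)},- 24 R{\left(-7 \right)} \right)} - -4828791 = \left(2195 - - 24 \left(-7\right)^{2} + \sqrt{2} \sqrt{20} \left(- 24 \left(-7\right)^{2}\right)\right) - -4828791 = \left(2195 - \left(-24\right) 49 + \sqrt{2} \cdot 2 \sqrt{5} \left(\left(-24\right) 49\right)\right) + 4828791 = \left(2195 - -1176 + 2 \sqrt{10} \left(-1176\right)\right) + 4828791 = \left(2195 + 1176 - 2352 \sqrt{10}\right) + 4828791 = \left(3371 - 2352 \sqrt{10}\right) + 4828791 = 4832162 - 2352 \sqrt{10}$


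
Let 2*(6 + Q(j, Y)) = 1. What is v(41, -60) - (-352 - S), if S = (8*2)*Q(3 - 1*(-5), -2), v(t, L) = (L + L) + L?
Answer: 84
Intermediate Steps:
Q(j, Y) = -11/2 (Q(j, Y) = -6 + (½)*1 = -6 + ½ = -11/2)
v(t, L) = 3*L (v(t, L) = 2*L + L = 3*L)
S = -88 (S = (8*2)*(-11/2) = 16*(-11/2) = -88)
v(41, -60) - (-352 - S) = 3*(-60) - (-352 - 1*(-88)) = -180 - (-352 + 88) = -180 - 1*(-264) = -180 + 264 = 84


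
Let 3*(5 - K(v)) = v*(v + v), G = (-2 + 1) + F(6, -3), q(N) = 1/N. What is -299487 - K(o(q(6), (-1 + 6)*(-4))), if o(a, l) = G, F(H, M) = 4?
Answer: -299486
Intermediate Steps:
G = 3 (G = (-2 + 1) + 4 = -1 + 4 = 3)
o(a, l) = 3
K(v) = 5 - 2*v**2/3 (K(v) = 5 - v*(v + v)/3 = 5 - v*2*v/3 = 5 - 2*v**2/3)
-299487 - K(o(q(6), (-1 + 6)*(-4))) = -299487 - (5 - 2/3*3**2) = -299487 - (5 - 2/3*9) = -299487 - (5 - 6) = -299487 - 1*(-1) = -299487 + 1 = -299486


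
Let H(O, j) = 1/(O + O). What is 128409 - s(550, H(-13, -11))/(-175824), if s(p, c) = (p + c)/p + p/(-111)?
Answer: 35837081642318989/279085435200 ≈ 1.2841e+5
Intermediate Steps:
H(O, j) = 1/(2*O)
s(p, c) = -p/111 + (c + p)/p (s(p, c) = (c + p)/p + p*(-1/111) = (c + p)/p - p/111 = -p/111 + (c + p)/p)
128409 - s(550, H(-13, -11))/(-175824) = 128409 - (1 - 1/111*550 + ((½)/(-13))/550)/(-175824) = 128409 - (1 - 550/111 + ((½)*(-1/13))*(1/550))*(-1)/175824 = 128409 - (1 - 550/111 - 1/26*1/550)*(-1)/175824 = 128409 - (1 - 550/111 - 1/14300)*(-1)/175824 = 128409 - (-6277811)*(-1)/(1587300*175824) = 128409 - 1*6277811/279085435200 = 128409 - 6277811/279085435200 = 35837081642318989/279085435200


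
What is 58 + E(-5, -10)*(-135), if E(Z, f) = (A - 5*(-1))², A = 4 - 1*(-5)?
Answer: -26402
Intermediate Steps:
A = 9 (A = 4 + 5 = 9)
E(Z, f) = 196 (E(Z, f) = (9 - 5*(-1))² = (9 + 5)² = 14² = 196)
58 + E(-5, -10)*(-135) = 58 + 196*(-135) = 58 - 26460 = -26402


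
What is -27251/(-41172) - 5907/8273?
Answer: -17755481/340615956 ≈ -0.052128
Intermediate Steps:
-27251/(-41172) - 5907/8273 = -27251*(-1/41172) - 5907*1/8273 = 27251/41172 - 5907/8273 = -17755481/340615956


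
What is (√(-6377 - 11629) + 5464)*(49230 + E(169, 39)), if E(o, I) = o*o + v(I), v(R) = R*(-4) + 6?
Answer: 424230424 + 77641*I*√18006 ≈ 4.2423e+8 + 1.0418e+7*I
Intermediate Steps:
v(R) = 6 - 4*R (v(R) = -4*R + 6 = 6 - 4*R)
E(o, I) = 6 + o² - 4*I (E(o, I) = o*o + (6 - 4*I) = o² + (6 - 4*I) = 6 + o² - 4*I)
(√(-6377 - 11629) + 5464)*(49230 + E(169, 39)) = (√(-6377 - 11629) + 5464)*(49230 + (6 + 169² - 4*39)) = (√(-18006) + 5464)*(49230 + (6 + 28561 - 156)) = (I*√18006 + 5464)*(49230 + 28411) = (5464 + I*√18006)*77641 = 424230424 + 77641*I*√18006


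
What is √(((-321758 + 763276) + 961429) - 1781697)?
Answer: 25*I*√606 ≈ 615.43*I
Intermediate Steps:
√(((-321758 + 763276) + 961429) - 1781697) = √((441518 + 961429) - 1781697) = √(1402947 - 1781697) = √(-378750) = 25*I*√606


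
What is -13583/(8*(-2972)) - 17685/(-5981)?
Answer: 501718483/142204256 ≈ 3.5282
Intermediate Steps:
-13583/(8*(-2972)) - 17685/(-5981) = -13583/(-23776) - 17685*(-1/5981) = -13583*(-1/23776) + 17685/5981 = 13583/23776 + 17685/5981 = 501718483/142204256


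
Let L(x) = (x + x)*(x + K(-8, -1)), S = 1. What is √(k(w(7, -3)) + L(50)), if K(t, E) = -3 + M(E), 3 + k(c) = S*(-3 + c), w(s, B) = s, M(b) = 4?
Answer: √5101 ≈ 71.421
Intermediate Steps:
k(c) = -6 + c (k(c) = -3 + 1*(-3 + c) = -3 + (-3 + c) = -6 + c)
K(t, E) = 1 (K(t, E) = -3 + 4 = 1)
L(x) = 2*x*(1 + x) (L(x) = (x + x)*(x + 1) = (2*x)*(1 + x) = 2*x*(1 + x))
√(k(w(7, -3)) + L(50)) = √((-6 + 7) + 2*50*(1 + 50)) = √(1 + 2*50*51) = √(1 + 5100) = √5101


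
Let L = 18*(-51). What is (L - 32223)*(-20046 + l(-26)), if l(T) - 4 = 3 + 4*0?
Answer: 664112499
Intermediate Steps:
L = -918
l(T) = 7 (l(T) = 4 + (3 + 4*0) = 4 + (3 + 0) = 4 + 3 = 7)
(L - 32223)*(-20046 + l(-26)) = (-918 - 32223)*(-20046 + 7) = -33141*(-20039) = 664112499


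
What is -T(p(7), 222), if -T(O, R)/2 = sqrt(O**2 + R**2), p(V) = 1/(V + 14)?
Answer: 442*sqrt(445)/21 ≈ 444.00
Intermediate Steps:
p(V) = 1/(14 + V)
T(O, R) = -2*sqrt(O**2 + R**2)
-T(p(7), 222) = -(-2)*sqrt((1/(14 + 7))**2 + 222**2) = -(-2)*sqrt((1/21)**2 + 49284) = -(-2)*sqrt(1/441 + 49284) = -(-2)*sqrt(21734245/441) = -(-2)*221*sqrt(445)/21 = -(-442)*sqrt(445)/21 = 442*sqrt(445)/21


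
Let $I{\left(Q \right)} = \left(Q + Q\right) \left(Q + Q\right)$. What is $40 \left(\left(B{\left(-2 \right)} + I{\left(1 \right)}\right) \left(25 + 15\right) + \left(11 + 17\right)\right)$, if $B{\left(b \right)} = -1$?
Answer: $5920$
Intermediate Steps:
$I{\left(Q \right)} = 4 Q^{2}$ ($I{\left(Q \right)} = 2 Q 2 Q = 4 Q^{2}$)
$40 \left(\left(B{\left(-2 \right)} + I{\left(1 \right)}\right) \left(25 + 15\right) + \left(11 + 17\right)\right) = 40 \left(\left(-1 + 4 \cdot 1^{2}\right) \left(25 + 15\right) + \left(11 + 17\right)\right) = 40 \left(\left(-1 + 4 \cdot 1\right) 40 + 28\right) = 40 \left(\left(-1 + 4\right) 40 + 28\right) = 40 \left(3 \cdot 40 + 28\right) = 40 \left(120 + 28\right) = 40 \cdot 148 = 5920$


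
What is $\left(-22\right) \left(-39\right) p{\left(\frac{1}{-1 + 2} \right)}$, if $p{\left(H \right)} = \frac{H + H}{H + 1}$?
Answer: $858$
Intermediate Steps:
$p{\left(H \right)} = \frac{2 H}{1 + H}$
$\left(-22\right) \left(-39\right) p{\left(\frac{1}{-1 + 2} \right)} = \left(-22\right) \left(-39\right) \frac{2}{\left(-1 + 2\right) \left(1 + \frac{1}{-1 + 2}\right)} = 858 \frac{2}{1 \left(1 + 1^{-1}\right)} = 858 \cdot 2 \cdot 1 \frac{1}{1 + 1} = 858 \cdot 2 \cdot 1 \cdot \frac{1}{2} = 858 \cdot 1 = 858$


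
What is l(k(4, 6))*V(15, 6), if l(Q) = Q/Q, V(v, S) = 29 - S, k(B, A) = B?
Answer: 23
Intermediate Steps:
l(Q) = 1
l(k(4, 6))*V(15, 6) = 1*(29 - 1*6) = 1*(29 - 6) = 1*23 = 23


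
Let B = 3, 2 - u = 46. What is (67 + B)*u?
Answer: -3080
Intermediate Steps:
u = -44 (u = 2 - 1*46 = 2 - 46 = -44)
(67 + B)*u = (67 + 3)*(-44) = 70*(-44) = -3080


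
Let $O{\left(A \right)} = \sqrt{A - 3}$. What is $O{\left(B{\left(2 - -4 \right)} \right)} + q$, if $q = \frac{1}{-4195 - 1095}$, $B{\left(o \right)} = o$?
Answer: $- \frac{1}{5290} + \sqrt{3} \approx 1.7319$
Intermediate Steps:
$O{\left(A \right)} = \sqrt{-3 + A}$
$q = - \frac{1}{5290}$ ($q = \frac{1}{-5290} = - \frac{1}{5290} \approx -0.00018904$)
$O{\left(B{\left(2 - -4 \right)} \right)} + q = \sqrt{-3 + \left(2 - -4\right)} - \frac{1}{5290} = \sqrt{-3 + \left(2 + 4\right)} - \frac{1}{5290} = \sqrt{-3 + 6} - \frac{1}{5290} = \sqrt{3} - \frac{1}{5290} = - \frac{1}{5290} + \sqrt{3}$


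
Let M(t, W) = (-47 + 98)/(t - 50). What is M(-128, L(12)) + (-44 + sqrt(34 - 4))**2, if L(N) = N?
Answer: 349897/178 - 88*sqrt(30) ≈ 1483.7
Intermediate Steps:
M(t, W) = 51/(-50 + t)
M(-128, L(12)) + (-44 + sqrt(34 - 4))**2 = 51/(-50 - 128) + (-44 + sqrt(34 - 4))**2 = 51/(-178) + (-44 + sqrt(30))**2 = 51*(-1/178) + (-44 + sqrt(30))**2 = -51/178 + (-44 + sqrt(30))**2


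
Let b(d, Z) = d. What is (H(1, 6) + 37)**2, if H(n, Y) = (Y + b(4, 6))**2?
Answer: 18769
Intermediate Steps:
H(n, Y) = (4 + Y)**2 (H(n, Y) = (Y + 4)**2 = (4 + Y)**2)
(H(1, 6) + 37)**2 = ((4 + 6)**2 + 37)**2 = (10**2 + 37)**2 = (100 + 37)**2 = 137**2 = 18769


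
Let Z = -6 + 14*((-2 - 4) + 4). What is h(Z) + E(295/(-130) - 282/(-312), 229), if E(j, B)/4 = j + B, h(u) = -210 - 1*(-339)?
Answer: 13514/13 ≈ 1039.5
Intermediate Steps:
Z = -34 (Z = -6 + 14*(-6 + 4) = -6 + 14*(-2) = -6 - 28 = -34)
h(u) = 129 (h(u) = -210 + 339 = 129)
E(j, B) = 4*B + 4*j (E(j, B) = 4*(j + B) = 4*(B + j) = 4*B + 4*j)
h(Z) + E(295/(-130) - 282/(-312), 229) = 129 + (4*229 + 4*(295/(-130) - 282/(-312))) = 129 + (916 + 4*(295*(-1/130) - 282*(-1/312))) = 129 + (916 + 4*(-59/26 + 47/52)) = 129 + (916 + 4*(-71/52)) = 129 + (916 - 71/13) = 129 + 11837/13 = 13514/13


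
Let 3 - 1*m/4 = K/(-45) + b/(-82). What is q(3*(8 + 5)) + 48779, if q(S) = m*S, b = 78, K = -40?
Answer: 6058577/123 ≈ 49257.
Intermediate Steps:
m = 4520/369 (m = 12 - 4*(-40/(-45) + 78/(-82)) = 12 - 4*(-40*(-1/45) + 78*(-1/82)) = 12 - 4*(8/9 - 39/41) = 12 - 4*(-23/369) = 12 + 92/369 = 4520/369 ≈ 12.249)
q(S) = 4520*S/369
q(3*(8 + 5)) + 48779 = 4520*(3*(8 + 5))/369 + 48779 = 4520*(3*13)/369 + 48779 = (4520/369)*39 + 48779 = 58760/123 + 48779 = 6058577/123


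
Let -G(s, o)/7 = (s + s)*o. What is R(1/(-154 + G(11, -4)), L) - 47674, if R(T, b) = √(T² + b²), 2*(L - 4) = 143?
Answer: -47674 + √1216684162/462 ≈ -47599.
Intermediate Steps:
L = 151/2 (L = 4 + (½)*143 = 4 + 143/2 = 151/2 ≈ 75.500)
G(s, o) = -14*o*s (G(s, o) = -7*(s + s)*o = -7*2*s*o = -14*o*s)
R(1/(-154 + G(11, -4)), L) - 47674 = √((1/(-154 - 14*(-4)*11))² + (151/2)²) - 47674 = √((1/(-154 + 616))² + 22801/4) - 47674 = √((1/462)² + 22801/4) - 47674 = √(1/213444 + 22801/4) - 47674 = √(608342081/106722) - 47674 = √1216684162/462 - 47674 = -47674 + √1216684162/462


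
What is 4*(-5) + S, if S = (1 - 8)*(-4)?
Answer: 8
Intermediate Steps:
S = 28 (S = -7*(-4) = 28)
4*(-5) + S = 4*(-5) + 28 = -20 + 28 = 8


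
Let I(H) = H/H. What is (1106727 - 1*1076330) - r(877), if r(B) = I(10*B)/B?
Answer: 26658168/877 ≈ 30397.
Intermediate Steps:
I(H) = 1
r(B) = 1/B
(1106727 - 1*1076330) - r(877) = (1106727 - 1*1076330) - 1/877 = (1106727 - 1076330) - 1*1/877 = 30397 - 1/877 = 26658168/877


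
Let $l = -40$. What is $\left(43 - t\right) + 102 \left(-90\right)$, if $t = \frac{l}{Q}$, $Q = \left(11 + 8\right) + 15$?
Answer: $- \frac{155309}{17} \approx -9135.8$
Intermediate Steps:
$Q = 34$ ($Q = 19 + 15 = 34$)
$t = - \frac{20}{17}$ ($t = - \frac{40}{34} = \left(-40\right) \frac{1}{34} = - \frac{20}{17} \approx -1.1765$)
$\left(43 - t\right) + 102 \left(-90\right) = \left(43 - - \frac{20}{17}\right) + 102 \left(-90\right) = \left(43 + \frac{20}{17}\right) - 9180 = \frac{751}{17} - 9180 = - \frac{155309}{17}$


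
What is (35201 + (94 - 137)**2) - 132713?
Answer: -95663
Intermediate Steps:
(35201 + (94 - 137)**2) - 132713 = (35201 + (-43)**2) - 132713 = (35201 + 1849) - 132713 = 37050 - 132713 = -95663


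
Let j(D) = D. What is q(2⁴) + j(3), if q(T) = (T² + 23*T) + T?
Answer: 643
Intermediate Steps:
q(T) = T² + 24*T
q(2⁴) + j(3) = 2⁴*(24 + 2⁴) + 3 = 16*(24 + 16) + 3 = 16*40 + 3 = 640 + 3 = 643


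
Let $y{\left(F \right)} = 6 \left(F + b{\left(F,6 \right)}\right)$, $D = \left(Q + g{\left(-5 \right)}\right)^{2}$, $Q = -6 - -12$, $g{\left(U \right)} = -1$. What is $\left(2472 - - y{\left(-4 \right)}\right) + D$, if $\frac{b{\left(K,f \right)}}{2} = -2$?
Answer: $2449$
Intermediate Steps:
$b{\left(K,f \right)} = -4$ ($b{\left(K,f \right)} = 2 \left(-2\right) = -4$)
$Q = 6$ ($Q = -6 + 12 = 6$)
$D = 25$ ($D = \left(6 - 1\right)^{2} = 5^{2} = 25$)
$y{\left(F \right)} = -24 + 6 F$ ($y{\left(F \right)} = 6 \left(F - 4\right) = 6 \left(-4 + F\right) = -24 + 6 F$)
$\left(2472 - - y{\left(-4 \right)}\right) + D = \left(2472 + \left(\left(-3\right) 0 + \left(-24 + 6 \left(-4\right)\right)\right)\right) + 25 = \left(2472 + \left(0 - 48\right)\right) + 25 = \left(2472 - 48\right) + 25 = 2424 + 25 = 2449$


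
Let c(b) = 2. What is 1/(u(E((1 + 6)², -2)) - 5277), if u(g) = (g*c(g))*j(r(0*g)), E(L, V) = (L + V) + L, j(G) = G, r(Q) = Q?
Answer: -1/5277 ≈ -0.00018950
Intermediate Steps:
E(L, V) = V + 2*L
u(g) = 0 (u(g) = (g*2)*(0*g) = (2*g)*0 = 0)
1/(u(E((1 + 6)², -2)) - 5277) = 1/(0 - 5277) = 1/(-5277) = -1/5277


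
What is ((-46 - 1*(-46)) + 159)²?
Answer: 25281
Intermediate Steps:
((-46 - 1*(-46)) + 159)² = ((-46 + 46) + 159)² = (0 + 159)² = 159² = 25281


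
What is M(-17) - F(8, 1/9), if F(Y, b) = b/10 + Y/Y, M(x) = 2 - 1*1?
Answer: -1/90 ≈ -0.011111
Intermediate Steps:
M(x) = 1 (M(x) = 2 - 1 = 1)
F(Y, b) = 1 + b/10 (F(Y, b) = b*(⅒) + 1 = b/10 + 1 = 1 + b/10)
M(-17) - F(8, 1/9) = 1 - (1 + (⅒)/9) = 1 - (1 + (⅒)*(⅑)) = 1 - (1 + 1/90) = 1 - 1*91/90 = 1 - 91/90 = -1/90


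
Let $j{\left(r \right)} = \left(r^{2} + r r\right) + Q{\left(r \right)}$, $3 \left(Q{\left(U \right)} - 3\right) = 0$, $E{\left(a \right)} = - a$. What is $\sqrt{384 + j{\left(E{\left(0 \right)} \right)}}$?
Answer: $3 \sqrt{43} \approx 19.672$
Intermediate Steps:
$Q{\left(U \right)} = 3$ ($Q{\left(U \right)} = 3 + \frac{1}{3} \cdot 0 = 3 + 0 = 3$)
$j{\left(r \right)} = 3 + 2 r^{2}$ ($j{\left(r \right)} = \left(r^{2} + r r\right) + 3 = \left(r^{2} + r^{2}\right) + 3 = 2 r^{2} + 3 = 3 + 2 r^{2}$)
$\sqrt{384 + j{\left(E{\left(0 \right)} \right)}} = \sqrt{384 + \left(3 + 2 \left(\left(-1\right) 0\right)^{2}\right)} = \sqrt{384 + \left(3 + 2 \cdot 0^{2}\right)} = \sqrt{384 + \left(3 + 2 \cdot 0\right)} = \sqrt{384 + \left(3 + 0\right)} = \sqrt{384 + 3} = \sqrt{387} = 3 \sqrt{43}$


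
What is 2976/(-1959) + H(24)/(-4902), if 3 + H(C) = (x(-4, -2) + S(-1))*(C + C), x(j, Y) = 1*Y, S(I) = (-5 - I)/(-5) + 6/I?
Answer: -7725247/5335010 ≈ -1.4480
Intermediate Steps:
S(I) = 1 + 6/I + I/5 (S(I) = (-5 - I)*(-⅕) + 6/I = (1 + I/5) + 6/I = 1 + 6/I + I/5)
x(j, Y) = Y
H(C) = -3 - 72*C/5 (H(C) = -3 + (-2 + (1 + 6/(-1) + (⅕)*(-1)))*(C + C) = -3 + (-2 + (1 + 6*(-1) - ⅕))*(2*C) = -3 + (-2 + (1 - 6 - ⅕))*(2*C) = -3 + (-2 - 26/5)*(2*C) = -3 - 72*C/5)
2976/(-1959) + H(24)/(-4902) = 2976/(-1959) + (-3 - 72/5*24)/(-4902) = 2976*(-1/1959) + (-3 - 1728/5)*(-1/4902) = -992/653 - 1743/5*(-1/4902) = -992/653 + 581/8170 = -7725247/5335010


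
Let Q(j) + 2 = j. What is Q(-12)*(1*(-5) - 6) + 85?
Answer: 239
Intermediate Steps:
Q(j) = -2 + j
Q(-12)*(1*(-5) - 6) + 85 = (-2 - 12)*(1*(-5) - 6) + 85 = -14*(-5 - 6) + 85 = -14*(-11) + 85 = 154 + 85 = 239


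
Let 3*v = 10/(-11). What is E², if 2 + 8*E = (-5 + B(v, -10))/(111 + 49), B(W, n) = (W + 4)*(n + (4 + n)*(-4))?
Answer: 81306289/1784217600 ≈ 0.045570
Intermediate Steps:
v = -10/33 (v = (10/(-11))/3 = (10*(-1/11))/3 = (⅓)*(-10/11) = -10/33 ≈ -0.30303)
B(W, n) = (-16 - 3*n)*(4 + W) (B(W, n) = (4 + W)*(n + (-16 - 4*n)) = (4 + W)*(-16 - 3*n) = (-16 - 3*n)*(4 + W))
E = -9017/42240 (E = -¼ + ((-5 + (-64 - 16*(-10/33) - 12*(-10) - 3*(-10/33)*(-10)))/(111 + 49))/8 = -¼ + ((-5 + (-64 + 160/33 + 120 - 100/11))/160)/8 = -¼ + ((-5 + 1708/33)*(1/160))/8 = -¼ + ((1543/33)*(1/160))/8 = -¼ + (⅛)*(1543/5280) = -¼ + 1543/42240 = -9017/42240 ≈ -0.21347)
E² = (-9017/42240)² = 81306289/1784217600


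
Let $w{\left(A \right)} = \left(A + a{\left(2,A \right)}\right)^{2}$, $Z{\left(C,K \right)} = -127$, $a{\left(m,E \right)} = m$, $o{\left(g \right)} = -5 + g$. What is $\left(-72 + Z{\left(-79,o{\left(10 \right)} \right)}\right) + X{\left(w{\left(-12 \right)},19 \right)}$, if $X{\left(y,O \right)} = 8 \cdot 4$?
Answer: $-167$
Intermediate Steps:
$w{\left(A \right)} = \left(2 + A\right)^{2}$ ($w{\left(A \right)} = \left(A + 2\right)^{2} = \left(2 + A\right)^{2}$)
$X{\left(y,O \right)} = 32$
$\left(-72 + Z{\left(-79,o{\left(10 \right)} \right)}\right) + X{\left(w{\left(-12 \right)},19 \right)} = \left(-72 - 127\right) + 32 = -199 + 32 = -167$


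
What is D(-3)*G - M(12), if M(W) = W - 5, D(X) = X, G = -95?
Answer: 278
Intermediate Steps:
M(W) = -5 + W
D(-3)*G - M(12) = -3*(-95) - (-5 + 12) = 285 - 1*7 = 285 - 7 = 278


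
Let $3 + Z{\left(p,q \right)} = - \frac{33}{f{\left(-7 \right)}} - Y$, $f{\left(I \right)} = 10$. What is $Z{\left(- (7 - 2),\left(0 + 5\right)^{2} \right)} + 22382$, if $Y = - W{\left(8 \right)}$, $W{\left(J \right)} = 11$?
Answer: $\frac{223867}{10} \approx 22387.0$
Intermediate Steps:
$Y = -11$ ($Y = \left(-1\right) 11 = -11$)
$Z{\left(p,q \right)} = \frac{47}{10}$ ($Z{\left(p,q \right)} = -3 - \left(-11 + \frac{33}{10}\right) = -3 + \left(\left(-33\right) \frac{1}{10} + 11\right) = -3 + \left(- \frac{33}{10} + 11\right) = -3 + \frac{77}{10} = \frac{47}{10}$)
$Z{\left(- (7 - 2),\left(0 + 5\right)^{2} \right)} + 22382 = \frac{47}{10} + 22382 = \frac{223867}{10}$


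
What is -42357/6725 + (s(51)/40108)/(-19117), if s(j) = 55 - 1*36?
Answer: -32477002674827/5156357677100 ≈ -6.2984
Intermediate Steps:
s(j) = 19 (s(j) = 55 - 36 = 19)
-42357/6725 + (s(51)/40108)/(-19117) = -42357/6725 + (19/40108)/(-19117) = -42357*1/6725 + (19*(1/40108))*(-1/19117) = -42357/6725 + (19/40108)*(-1/19117) = -42357/6725 - 19/766744636 = -32477002674827/5156357677100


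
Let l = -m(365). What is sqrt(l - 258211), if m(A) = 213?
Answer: 2*I*sqrt(64606) ≈ 508.35*I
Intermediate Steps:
l = -213 (l = -1*213 = -213)
sqrt(l - 258211) = sqrt(-213 - 258211) = sqrt(-258424) = 2*I*sqrt(64606)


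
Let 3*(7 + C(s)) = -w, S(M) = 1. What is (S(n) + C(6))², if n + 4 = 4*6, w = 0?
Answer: 36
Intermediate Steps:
n = 20 (n = -4 + 4*6 = -4 + 24 = 20)
C(s) = -7 (C(s) = -7 + (-1*0)/3 = -7 + (⅓)*0 = -7 + 0 = -7)
(S(n) + C(6))² = (1 - 7)² = (-6)² = 36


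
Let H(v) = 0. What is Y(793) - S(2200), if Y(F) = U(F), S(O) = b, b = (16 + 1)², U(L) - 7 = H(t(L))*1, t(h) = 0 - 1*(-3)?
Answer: -282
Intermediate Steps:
t(h) = 3 (t(h) = 0 + 3 = 3)
U(L) = 7 (U(L) = 7 + 0*1 = 7 + 0 = 7)
b = 289 (b = 17² = 289)
S(O) = 289
Y(F) = 7
Y(793) - S(2200) = 7 - 1*289 = 7 - 289 = -282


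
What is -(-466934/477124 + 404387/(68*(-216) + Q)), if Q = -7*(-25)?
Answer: 99859678065/3462250306 ≈ 28.842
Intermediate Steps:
Q = 175
-(-466934/477124 + 404387/(68*(-216) + Q)) = -(-466934/477124 + 404387/(68*(-216) + 175)) = -(-466934*1/477124 + 404387/(-14688 + 175)) = -(-233467/238562 + 404387/(-14513)) = -(-233467/238562 + 404387*(-1/14513)) = -(-233467/238562 - 404387/14513) = -1*(-99859678065/3462250306) = 99859678065/3462250306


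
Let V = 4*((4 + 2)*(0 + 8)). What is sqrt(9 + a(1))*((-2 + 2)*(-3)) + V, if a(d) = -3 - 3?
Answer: 192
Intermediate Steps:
a(d) = -6
V = 192 (V = 4*(6*8) = 4*48 = 192)
sqrt(9 + a(1))*((-2 + 2)*(-3)) + V = sqrt(9 - 6)*((-2 + 2)*(-3)) + 192 = sqrt(3)*(0*(-3)) + 192 = sqrt(3)*0 + 192 = 0 + 192 = 192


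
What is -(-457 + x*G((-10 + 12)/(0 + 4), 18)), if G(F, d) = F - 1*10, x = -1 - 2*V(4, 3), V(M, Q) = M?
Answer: 743/2 ≈ 371.50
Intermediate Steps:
x = -9 (x = -1 - 2*4 = -1 - 8 = -9)
G(F, d) = -10 + F (G(F, d) = F - 10 = -10 + F)
-(-457 + x*G((-10 + 12)/(0 + 4), 18)) = -(-457 - 9*(-10 + (-10 + 12)/(0 + 4))) = -(-457 - 9*(-10 + 2/4)) = -(-457 - 9*(-10 + 2*(¼))) = -(-457 - 9*(-10 + ½)) = -(-457 - 9*(-19/2)) = -(-457 + 171/2) = -1*(-743/2) = 743/2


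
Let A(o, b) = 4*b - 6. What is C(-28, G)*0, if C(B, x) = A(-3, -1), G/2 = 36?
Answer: 0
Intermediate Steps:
G = 72 (G = 2*36 = 72)
A(o, b) = -6 + 4*b
C(B, x) = -10 (C(B, x) = -6 + 4*(-1) = -6 - 4 = -10)
C(-28, G)*0 = -10*0 = 0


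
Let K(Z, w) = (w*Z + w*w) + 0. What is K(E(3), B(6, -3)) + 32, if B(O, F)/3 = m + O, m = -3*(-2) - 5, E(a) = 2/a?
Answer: 487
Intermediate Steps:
m = 1 (m = 6 - 5 = 1)
B(O, F) = 3 + 3*O (B(O, F) = 3*(1 + O) = 3 + 3*O)
K(Z, w) = w**2 + Z*w (K(Z, w) = (Z*w + w**2) + 0 = (w**2 + Z*w) + 0 = w**2 + Z*w)
K(E(3), B(6, -3)) + 32 = (3 + 3*6)*(2/3 + (3 + 3*6)) + 32 = (3 + 18)*(2*(1/3) + (3 + 18)) + 32 = 21*(2/3 + 21) + 32 = 21*(65/3) + 32 = 455 + 32 = 487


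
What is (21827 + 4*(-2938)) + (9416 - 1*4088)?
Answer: 15403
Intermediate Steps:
(21827 + 4*(-2938)) + (9416 - 1*4088) = (21827 - 11752) + (9416 - 4088) = 10075 + 5328 = 15403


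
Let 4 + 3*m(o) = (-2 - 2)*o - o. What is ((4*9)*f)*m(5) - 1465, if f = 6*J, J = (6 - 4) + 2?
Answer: -9817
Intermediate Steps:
J = 4 (J = 2 + 2 = 4)
f = 24 (f = 6*4 = 24)
m(o) = -4/3 - 5*o/3 (m(o) = -4/3 + ((-2 - 2)*o - o)/3 = -4/3 + (-4*o - o)/3 = -4/3 + (-5*o)/3 = -4/3 - 5*o/3)
((4*9)*f)*m(5) - 1465 = ((4*9)*24)*(-4/3 - 5/3*5) - 1465 = (36*24)*(-4/3 - 25/3) - 1465 = 864*(-29/3) - 1465 = -8352 - 1465 = -9817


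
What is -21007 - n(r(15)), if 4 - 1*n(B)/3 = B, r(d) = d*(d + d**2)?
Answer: -10219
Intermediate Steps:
n(B) = 12 - 3*B
-21007 - n(r(15)) = -21007 - (12 - 3*15**2*(1 + 15)) = -21007 - (12 - 675*16) = -21007 - (12 - 3*3600) = -21007 - (12 - 10800) = -21007 - 1*(-10788) = -21007 + 10788 = -10219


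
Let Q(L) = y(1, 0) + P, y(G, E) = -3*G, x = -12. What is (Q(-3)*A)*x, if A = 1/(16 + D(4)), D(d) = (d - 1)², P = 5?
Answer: -24/25 ≈ -0.96000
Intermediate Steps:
D(d) = (-1 + d)²
A = 1/25 (A = 1/(16 + (-1 + 4)²) = 1/(16 + 3²) = 1/(16 + 9) = 1/25 ≈ 0.040000)
Q(L) = 2 (Q(L) = -3*1 + 5 = -3 + 5 = 2)
(Q(-3)*A)*x = (2*(1/25))*(-12) = (2/25)*(-12) = -24/25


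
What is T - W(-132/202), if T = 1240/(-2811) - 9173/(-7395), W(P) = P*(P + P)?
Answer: -1289400393/23561300705 ≈ -0.054725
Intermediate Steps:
W(P) = 2*P² (W(P) = P*(2*P) = 2*P²)
T = 1846167/2309705 (T = 1240*(-1/2811) - 9173*(-1/7395) = -1240/2811 + 9173/7395 = 1846167/2309705 ≈ 0.79931)
T - W(-132/202) = 1846167/2309705 - 2*(-132/202)² = 1846167/2309705 - 2*(-132*1/202)² = 1846167/2309705 - 2*(-66/101)² = 1846167/2309705 - 2*4356/10201 = 1846167/2309705 - 1*8712/10201 = 1846167/2309705 - 8712/10201 = -1289400393/23561300705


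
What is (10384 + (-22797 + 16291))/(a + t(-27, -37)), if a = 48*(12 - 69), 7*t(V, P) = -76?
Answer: -13573/9614 ≈ -1.4118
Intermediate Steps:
t(V, P) = -76/7 (t(V, P) = (⅐)*(-76) = -76/7)
a = -2736 (a = 48*(-57) = -2736)
(10384 + (-22797 + 16291))/(a + t(-27, -37)) = (10384 + (-22797 + 16291))/(-2736 - 76/7) = (10384 - 6506)/(-19228/7) = 3878*(-7/19228) = -13573/9614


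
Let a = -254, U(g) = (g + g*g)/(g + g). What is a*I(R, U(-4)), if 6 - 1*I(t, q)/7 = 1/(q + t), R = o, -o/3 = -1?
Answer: -28448/3 ≈ -9482.7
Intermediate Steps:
o = 3 (o = -3*(-1) = 3)
R = 3
U(g) = (g + g²)/(2*g) (U(g) = (g + g²)/((2*g)) = (g + g²)*(1/(2*g)) = (g + g²)/(2*g))
I(t, q) = 42 - 7/(q + t)
a*I(R, U(-4)) = -1778*(-1 + 6*(½ + (½)*(-4)) + 6*3)/((½ + (½)*(-4)) + 3) = -1778*(-1 + 6*(½ - 2) + 18)/((½ - 2) + 3) = -1778*(-1 + 6*(-3/2) + 18)/(-3/2 + 3) = -1778*(-1 - 9 + 18)/3/2 = -1778*2*8/3 = -254*112/3 = -28448/3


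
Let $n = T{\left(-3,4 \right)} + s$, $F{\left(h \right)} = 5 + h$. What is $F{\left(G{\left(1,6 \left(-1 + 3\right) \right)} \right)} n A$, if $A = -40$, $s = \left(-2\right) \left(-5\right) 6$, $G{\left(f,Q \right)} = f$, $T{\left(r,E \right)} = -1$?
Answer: $-14160$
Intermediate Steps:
$s = 60$ ($s = 10 \cdot 6 = 60$)
$n = 59$ ($n = -1 + 60 = 59$)
$F{\left(G{\left(1,6 \left(-1 + 3\right) \right)} \right)} n A = \left(5 + 1\right) 59 \left(-40\right) = 6 \cdot 59 \left(-40\right) = 354 \left(-40\right) = -14160$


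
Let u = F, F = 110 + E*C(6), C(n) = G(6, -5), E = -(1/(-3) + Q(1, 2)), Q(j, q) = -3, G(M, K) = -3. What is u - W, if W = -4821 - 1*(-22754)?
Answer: -17833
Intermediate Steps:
E = 10/3 (E = -(1/(-3) - 3) = -(-1/3 - 3) = -1*(-10/3) = 10/3 ≈ 3.3333)
C(n) = -3
W = 17933 (W = -4821 + 22754 = 17933)
F = 100 (F = 110 + (10/3)*(-3) = 110 - 10 = 100)
u = 100
u - W = 100 - 1*17933 = 100 - 17933 = -17833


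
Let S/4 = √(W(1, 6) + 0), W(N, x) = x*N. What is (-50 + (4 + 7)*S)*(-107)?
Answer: 5350 - 4708*√6 ≈ -6182.2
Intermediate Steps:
W(N, x) = N*x
S = 4*√6 (S = 4*√(1*6 + 0) = 4*√(6 + 0) = 4*√6 ≈ 9.7980)
(-50 + (4 + 7)*S)*(-107) = (-50 + (4 + 7)*(4*√6))*(-107) = (-50 + 11*(4*√6))*(-107) = (-50 + 44*√6)*(-107) = 5350 - 4708*√6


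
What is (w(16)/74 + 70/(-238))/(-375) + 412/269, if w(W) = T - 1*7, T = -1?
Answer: 97248557/63450375 ≈ 1.5327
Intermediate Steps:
w(W) = -8 (w(W) = -1 - 1*7 = -1 - 7 = -8)
(w(16)/74 + 70/(-238))/(-375) + 412/269 = (-8/74 + 70/(-238))/(-375) + 412/269 = (-8*1/74 + 70*(-1/238))*(-1/375) + 412*(1/269) = (-4/37 - 5/17)*(-1/375) + 412/269 = -253/629*(-1/375) + 412/269 = 253/235875 + 412/269 = 97248557/63450375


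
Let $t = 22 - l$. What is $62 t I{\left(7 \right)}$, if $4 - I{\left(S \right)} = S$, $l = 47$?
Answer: $4650$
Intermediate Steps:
$I{\left(S \right)} = 4 - S$
$t = -25$ ($t = 22 - 47 = -25$)
$62 t I{\left(7 \right)} = 62 \left(-25\right) \left(4 - 7\right) = - 1550 \left(4 - 7\right) = \left(-1550\right) \left(-3\right) = 4650$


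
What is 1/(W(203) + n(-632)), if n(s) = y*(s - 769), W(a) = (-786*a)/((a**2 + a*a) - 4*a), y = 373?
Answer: -67/35012522 ≈ -1.9136e-6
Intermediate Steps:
W(a) = -786*a/(-4*a + 2*a**2) (W(a) = (-786*a)/((a**2 + a**2) - 4*a) = (-786*a)/(2*a**2 - 4*a) = (-786*a)/(-4*a + 2*a**2) = -786*a/(-4*a + 2*a**2))
n(s) = -286837 + 373*s (n(s) = 373*(s - 769) = 373*(-769 + s) = -286837 + 373*s)
1/(W(203) + n(-632)) = 1/(-393/(-2 + 203) + (-286837 + 373*(-632))) = 1/(-393/201 + (-286837 - 235736)) = 1/(-393*1/201 - 522573) = 1/(-131/67 - 522573) = 1/(-35012522/67) = -67/35012522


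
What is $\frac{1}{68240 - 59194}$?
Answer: $\frac{1}{9046} \approx 0.00011055$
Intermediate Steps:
$\frac{1}{68240 - 59194} = \frac{1}{9046}$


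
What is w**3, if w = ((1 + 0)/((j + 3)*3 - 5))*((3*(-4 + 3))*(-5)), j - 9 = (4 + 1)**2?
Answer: 3375/1191016 ≈ 0.0028337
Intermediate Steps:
j = 34 (j = 9 + (4 + 1)**2 = 9 + 5**2 = 9 + 25 = 34)
w = 15/106 (w = ((1 + 0)/((34 + 3)*3 - 5))*((3*(-4 + 3))*(-5)) = (1/(37*3 - 5))*((3*(-1))*(-5)) = (1/(111 - 5))*(-3*(-5)) = (1/106)*15 = 15/106 ≈ 0.14151)
w**3 = (15/106)**3 = 3375/1191016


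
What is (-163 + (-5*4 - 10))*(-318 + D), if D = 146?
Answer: 33196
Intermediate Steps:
(-163 + (-5*4 - 10))*(-318 + D) = (-163 + (-5*4 - 10))*(-318 + 146) = (-163 + (-20 - 10))*(-172) = (-163 - 30)*(-172) = -193*(-172) = 33196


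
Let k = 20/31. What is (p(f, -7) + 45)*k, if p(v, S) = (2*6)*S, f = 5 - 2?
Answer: -780/31 ≈ -25.161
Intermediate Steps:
f = 3
p(v, S) = 12*S
k = 20/31 (k = 20*(1/31) = 20/31 ≈ 0.64516)
(p(f, -7) + 45)*k = (12*(-7) + 45)*(20/31) = (-84 + 45)*(20/31) = -39*20/31 = -780/31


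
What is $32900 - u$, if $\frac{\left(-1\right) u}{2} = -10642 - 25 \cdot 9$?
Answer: $11166$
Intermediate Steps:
$u = 21734$ ($u = - 2 \left(-10642 - 25 \cdot 9\right) = - 2 \left(-10642 - 225\right) = \left(-2\right) \left(-10867\right) = 21734$)
$32900 - u = 32900 - 21734 = 11166$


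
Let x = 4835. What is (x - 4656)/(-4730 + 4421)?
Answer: -179/309 ≈ -0.57929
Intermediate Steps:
(x - 4656)/(-4730 + 4421) = (4835 - 4656)/(-4730 + 4421) = 179/(-309) = 179*(-1/309) = -179/309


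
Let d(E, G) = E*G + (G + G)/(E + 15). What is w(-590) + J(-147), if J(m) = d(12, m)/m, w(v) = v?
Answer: -15604/27 ≈ -577.93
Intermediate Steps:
d(E, G) = E*G + 2*G/(15 + E) (d(E, G) = E*G + (2*G)/(15 + E) = E*G + 2*G/(15 + E))
J(m) = 326/27 (J(m) = (m*(2 + 12² + 15*12)/(15 + 12))/m = (m*(2 + 144 + 180)/27)/m = (m*(1/27)*326)/m = (326*m/27)/m = 326/27)
w(-590) + J(-147) = -590 + 326/27 = -15604/27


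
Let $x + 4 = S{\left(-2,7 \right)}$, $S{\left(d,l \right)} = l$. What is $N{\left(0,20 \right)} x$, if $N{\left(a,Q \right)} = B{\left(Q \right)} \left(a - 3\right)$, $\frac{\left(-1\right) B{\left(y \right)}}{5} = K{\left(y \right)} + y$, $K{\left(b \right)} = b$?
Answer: $1800$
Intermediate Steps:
$B{\left(y \right)} = - 10 y$ ($B{\left(y \right)} = - 5 \left(y + y\right) = - 5 \cdot 2 y = - 10 y$)
$x = 3$ ($x = -4 + 7 = 3$)
$N{\left(a,Q \right)} = - 10 Q \left(-3 + a\right)$ ($N{\left(a,Q \right)} = - 10 Q \left(a - 3\right) = - 10 Q \left(-3 + a\right)$)
$N{\left(0,20 \right)} x = 10 \cdot 20 \left(3 - 0\right) 3 = 10 \cdot 20 \left(3 + 0\right) 3 = 10 \cdot 20 \cdot 3 \cdot 3 = 600 \cdot 3 = 1800$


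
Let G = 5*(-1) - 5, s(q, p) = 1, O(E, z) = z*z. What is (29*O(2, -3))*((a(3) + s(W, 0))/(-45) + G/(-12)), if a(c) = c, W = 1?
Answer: 1943/10 ≈ 194.30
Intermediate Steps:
O(E, z) = z²
G = -10 (G = -5 - 5 = -10)
(29*O(2, -3))*((a(3) + s(W, 0))/(-45) + G/(-12)) = (29*(-3)²)*((3 + 1)/(-45) - 10/(-12)) = (29*9)*(4*(-1/45) - 10*(-1/12)) = 261*(-4/45 + ⅚) = 261*(67/90) = 1943/10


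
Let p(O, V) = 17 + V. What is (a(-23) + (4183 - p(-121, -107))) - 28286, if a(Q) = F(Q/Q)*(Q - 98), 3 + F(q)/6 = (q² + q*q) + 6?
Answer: -27643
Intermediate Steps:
F(q) = 18 + 12*q² (F(q) = -18 + 6*((q² + q*q) + 6) = -18 + 6*((q² + q²) + 6) = -18 + 6*(2*q² + 6) = -18 + 6*(6 + 2*q²) = -18 + (36 + 12*q²) = 18 + 12*q²)
a(Q) = -2940 + 30*Q (a(Q) = (18 + 12*(Q/Q)²)*(Q - 98) = (18 + 12*1²)*(-98 + Q) = (18 + 12*1)*(-98 + Q) = (18 + 12)*(-98 + Q) = 30*(-98 + Q) = -2940 + 30*Q)
(a(-23) + (4183 - p(-121, -107))) - 28286 = ((-2940 + 30*(-23)) + (4183 - (17 - 107))) - 28286 = ((-2940 - 690) + (4183 - 1*(-90))) - 28286 = (-3630 + (4183 + 90)) - 28286 = (-3630 + 4273) - 28286 = 643 - 28286 = -27643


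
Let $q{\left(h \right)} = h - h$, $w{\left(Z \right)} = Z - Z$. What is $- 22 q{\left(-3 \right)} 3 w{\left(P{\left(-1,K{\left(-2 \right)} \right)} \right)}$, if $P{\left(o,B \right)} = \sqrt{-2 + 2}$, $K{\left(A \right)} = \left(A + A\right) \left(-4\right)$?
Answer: $0$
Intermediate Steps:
$K{\left(A \right)} = - 8 A$ ($K{\left(A \right)} = 2 A \left(-4\right) = - 8 A$)
$P{\left(o,B \right)} = 0$ ($P{\left(o,B \right)} = \sqrt{0} = 0$)
$w{\left(Z \right)} = 0$
$q{\left(h \right)} = 0$
$- 22 q{\left(-3 \right)} 3 w{\left(P{\left(-1,K{\left(-2 \right)} \right)} \right)} = \left(-22\right) 0 \cdot 3 \cdot 0 = 0 \cdot 0 = 0$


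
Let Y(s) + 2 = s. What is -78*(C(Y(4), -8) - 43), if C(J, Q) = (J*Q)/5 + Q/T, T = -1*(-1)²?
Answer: 14898/5 ≈ 2979.6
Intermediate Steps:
Y(s) = -2 + s
T = -1 (T = -1*1 = -1)
C(J, Q) = -Q + J*Q/5 (C(J, Q) = (J*Q)/5 + Q/(-1) = (J*Q)*(⅕) + Q*(-1) = J*Q/5 - Q = -Q + J*Q/5)
-78*(C(Y(4), -8) - 43) = -78*((⅕)*(-8)*(-5 + (-2 + 4)) - 43) = -78*((⅕)*(-8)*(-5 + 2) - 43) = -78*((⅕)*(-8)*(-3) - 43) = -78*(24/5 - 43) = -78*(-191/5) = 14898/5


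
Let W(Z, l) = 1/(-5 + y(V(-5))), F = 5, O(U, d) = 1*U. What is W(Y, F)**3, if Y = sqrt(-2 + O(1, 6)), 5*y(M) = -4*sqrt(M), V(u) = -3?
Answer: 125*I/(-12025*I + 7308*sqrt(3)) ≈ -0.0049312 + 0.0051907*I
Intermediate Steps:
O(U, d) = U
y(M) = -4*sqrt(M)/5 (y(M) = (-4*sqrt(M))/5 = -4*sqrt(M)/5)
Y = I (Y = sqrt(-2 + 1) = sqrt(-1) = I ≈ 1.0*I)
W(Z, l) = 1/(-5 - 4*I*sqrt(3)/5)
W(Y, F)**3 = (-125/673 + 20*I*sqrt(3)/673)**3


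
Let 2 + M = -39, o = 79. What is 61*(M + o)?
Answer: 2318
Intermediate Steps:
M = -41 (M = -2 - 39 = -41)
61*(M + o) = 61*(-41 + 79) = 61*38 = 2318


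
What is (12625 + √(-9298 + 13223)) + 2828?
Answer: 15453 + 5*√157 ≈ 15516.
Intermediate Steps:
(12625 + √(-9298 + 13223)) + 2828 = (12625 + √3925) + 2828 = (12625 + 5*√157) + 2828 = 15453 + 5*√157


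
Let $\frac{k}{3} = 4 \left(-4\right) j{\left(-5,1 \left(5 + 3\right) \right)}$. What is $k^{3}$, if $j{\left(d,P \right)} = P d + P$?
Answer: $3623878656$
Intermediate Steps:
$j{\left(d,P \right)} = P + P d$
$k = 1536$ ($k = 3 \cdot 4 \left(-4\right) 1 \left(5 + 3\right) \left(1 - 5\right) = 3 \left(- 16 \cdot 1 \cdot 8 \left(-4\right)\right) = 3 \left(- 16 \cdot 8 \left(-4\right)\right) = 3 \left(\left(-16\right) \left(-32\right)\right) = 3 \cdot 512 = 1536$)
$k^{3} = 1536^{3} = 3623878656$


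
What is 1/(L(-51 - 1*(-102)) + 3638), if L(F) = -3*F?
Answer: 1/3485 ≈ 0.00028694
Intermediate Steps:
1/(L(-51 - 1*(-102)) + 3638) = 1/(-3*(-51 - 1*(-102)) + 3638) = 1/(-3*(-51 + 102) + 3638) = 1/(-3*51 + 3638) = 1/(-153 + 3638) = 1/3485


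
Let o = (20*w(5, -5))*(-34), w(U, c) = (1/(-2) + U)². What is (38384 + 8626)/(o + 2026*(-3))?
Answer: -7835/3308 ≈ -2.3685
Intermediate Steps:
w(U, c) = (-½ + U)² (w(U, c) = (1*(-½) + U)² = (-½ + U)²)
o = -13770 (o = (20*((-1 + 2*5)²/4))*(-34) = (20*((-1 + 10)²/4))*(-34) = (20*((¼)*9²))*(-34) = (20*((¼)*81))*(-34) = (20*(81/4))*(-34) = 405*(-34) = -13770)
(38384 + 8626)/(o + 2026*(-3)) = (38384 + 8626)/(-13770 + 2026*(-3)) = 47010/(-13770 - 6078) = 47010/(-19848) = 47010*(-1/19848) = -7835/3308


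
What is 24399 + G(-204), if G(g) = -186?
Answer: 24213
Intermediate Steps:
24399 + G(-204) = 24399 - 186 = 24213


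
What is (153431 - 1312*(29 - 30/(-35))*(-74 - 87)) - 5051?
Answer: 6455164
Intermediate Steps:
(153431 - 1312*(29 - 30/(-35))*(-74 - 87)) - 5051 = (153431 - 1312*(29 - 30*(-1/35))*(-161)) - 5051 = (153431 - 1312*(29 + 6/7)*(-161)) - 5051 = (153431 - 274208*(-161)/7) - 5051 = (153431 - 1312*(-4807)) - 5051 = (153431 + 6306784) - 5051 = 6460215 - 5051 = 6455164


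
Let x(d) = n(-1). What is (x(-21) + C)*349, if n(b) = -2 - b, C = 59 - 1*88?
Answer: -10470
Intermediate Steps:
C = -29 (C = 59 - 88 = -29)
x(d) = -1 (x(d) = -2 - 1*(-1) = -2 + 1 = -1)
(x(-21) + C)*349 = (-1 - 29)*349 = -30*349 = -10470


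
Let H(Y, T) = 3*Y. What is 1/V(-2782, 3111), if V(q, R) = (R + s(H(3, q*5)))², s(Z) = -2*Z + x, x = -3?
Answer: 1/9548100 ≈ 1.0473e-7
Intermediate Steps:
s(Z) = -3 - 2*Z (s(Z) = -2*Z - 3 = -3 - 2*Z)
V(q, R) = (-21 + R)² (V(q, R) = (R + (-3 - 6*3))² = (R + (-3 - 2*9))² = (R + (-3 - 18))² = (R - 21)² = (-21 + R)²)
1/V(-2782, 3111) = 1/((-21 + 3111)²) = 1/(3090²) = 1/9548100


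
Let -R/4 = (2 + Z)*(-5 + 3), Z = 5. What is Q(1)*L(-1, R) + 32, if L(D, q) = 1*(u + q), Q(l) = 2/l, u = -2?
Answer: 140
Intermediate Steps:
R = 56 (R = -4*(2 + 5)*(-5 + 3) = -28*(-2) = -4*(-14) = 56)
L(D, q) = -2 + q (L(D, q) = 1*(-2 + q) = -2 + q)
Q(1)*L(-1, R) + 32 = (2/1)*(-2 + 56) + 32 = (2*1)*54 + 32 = 2*54 + 32 = 108 + 32 = 140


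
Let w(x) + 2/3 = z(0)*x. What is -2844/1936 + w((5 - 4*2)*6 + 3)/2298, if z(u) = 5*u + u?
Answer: -2451301/1668348 ≈ -1.4693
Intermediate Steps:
z(u) = 6*u
w(x) = -⅔ (w(x) = -⅔ + (6*0)*x = -⅔ + 0*x = -⅔ + 0 = -⅔)
-2844/1936 + w((5 - 4*2)*6 + 3)/2298 = -2844/1936 - ⅔/2298 = -2844*1/1936 - ⅔*1/2298 = -711/484 - 1/3447 = -2451301/1668348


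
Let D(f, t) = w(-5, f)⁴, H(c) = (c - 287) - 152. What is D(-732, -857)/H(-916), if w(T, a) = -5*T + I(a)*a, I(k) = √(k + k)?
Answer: -615353112390455521/1355 - 22968570418080*I*√366/271 ≈ -4.5414e+14 - 1.6215e+12*I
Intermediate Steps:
I(k) = √2*√k (I(k) = √(2*k) = √2*√k)
H(c) = -439 + c (H(c) = (-287 + c) - 152 = -439 + c)
w(T, a) = -5*T + √2*a^(3/2) (w(T, a) = -5*T + (√2*√a)*a = -5*T + √2*a^(3/2))
D(f, t) = (25 + √2*f^(3/2))⁴ (D(f, t) = (-5*(-5) + √2*f^(3/2))⁴ = (25 + √2*f^(3/2))⁴)
D(-732, -857)/H(-916) = (25 + √2*(-732)^(3/2))⁴/(-439 - 916) = (25 + √2*(-1464*I*√183))⁴/(-1355) = (25 - 1464*I*√366)⁴*(-1/1355) = -(25 - 1464*I*√366)⁴/1355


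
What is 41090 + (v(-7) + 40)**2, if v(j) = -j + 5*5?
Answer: 46274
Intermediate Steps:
v(j) = 25 - j (v(j) = -j + 25 = 25 - j)
41090 + (v(-7) + 40)**2 = 41090 + ((25 - 1*(-7)) + 40)**2 = 41090 + ((25 + 7) + 40)**2 = 41090 + (32 + 40)**2 = 41090 + 72**2 = 41090 + 5184 = 46274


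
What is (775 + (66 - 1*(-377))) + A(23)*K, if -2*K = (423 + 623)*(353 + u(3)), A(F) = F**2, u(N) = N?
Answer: -98492234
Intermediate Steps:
K = -186188 (K = -(423 + 623)*(353 + 3)/2 = -523*356 = -1/2*372376 = -186188)
(775 + (66 - 1*(-377))) + A(23)*K = (775 + (66 - 1*(-377))) + 23**2*(-186188) = (775 + (66 + 377)) + 529*(-186188) = (775 + 443) - 98493452 = 1218 - 98493452 = -98492234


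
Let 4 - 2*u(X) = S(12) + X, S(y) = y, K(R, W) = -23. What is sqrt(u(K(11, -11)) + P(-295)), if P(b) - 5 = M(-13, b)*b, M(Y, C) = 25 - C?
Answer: 15*I*sqrt(1678)/2 ≈ 307.23*I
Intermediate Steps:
u(X) = -4 - X/2 (u(X) = 2 - (12 + X)/2 = 2 + (-6 - X/2) = -4 - X/2)
P(b) = 5 + b*(25 - b) (P(b) = 5 + (25 - b)*b = 5 + b*(25 - b))
sqrt(u(K(11, -11)) + P(-295)) = sqrt((-4 - 1/2*(-23)) + (5 - 1*(-295)*(-25 - 295))) = sqrt((-4 + 23/2) + (5 - 1*(-295)*(-320))) = sqrt(15/2 + (5 - 94400)) = sqrt(15/2 - 94395) = sqrt(-188775/2) = 15*I*sqrt(1678)/2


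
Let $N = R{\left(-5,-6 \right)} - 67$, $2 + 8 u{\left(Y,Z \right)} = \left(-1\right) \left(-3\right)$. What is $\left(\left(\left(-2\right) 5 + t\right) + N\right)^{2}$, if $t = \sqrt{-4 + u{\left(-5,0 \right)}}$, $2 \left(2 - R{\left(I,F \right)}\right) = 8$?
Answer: $\frac{\left(316 - i \sqrt{62}\right)^{2}}{16} \approx 6237.1 - 311.02 i$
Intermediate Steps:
$u{\left(Y,Z \right)} = \frac{1}{8}$ ($u{\left(Y,Z \right)} = - \frac{1}{4} + \frac{\left(-1\right) \left(-3\right)}{8} = - \frac{1}{4} + \frac{1}{8} \cdot 3 = - \frac{1}{4} + \frac{3}{8} = \frac{1}{8}$)
$R{\left(I,F \right)} = -2$ ($R{\left(I,F \right)} = 2 - 4 = -2$)
$N = -69$ ($N = -2 - 67 = -69$)
$t = \frac{i \sqrt{62}}{4}$ ($t = \sqrt{-4 + \frac{1}{8}} = \sqrt{- \frac{31}{8}} = \frac{i \sqrt{62}}{4} \approx 1.9685 i$)
$\left(\left(\left(-2\right) 5 + t\right) + N\right)^{2} = \left(\left(\left(-2\right) 5 + \frac{i \sqrt{62}}{4}\right) - 69\right)^{2} = \left(\left(-10 + \frac{i \sqrt{62}}{4}\right) - 69\right)^{2} = \left(-79 + \frac{i \sqrt{62}}{4}\right)^{2}$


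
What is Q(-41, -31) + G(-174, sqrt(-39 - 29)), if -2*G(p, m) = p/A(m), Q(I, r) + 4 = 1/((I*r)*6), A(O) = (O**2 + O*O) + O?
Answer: (-2405935*sqrt(17) + 518551*I)/(129642*(-I + 4*sqrt(17))) ≈ -4.6372 - 0.038646*I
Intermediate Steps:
A(O) = O + 2*O**2 (A(O) = (O**2 + O**2) + O = 2*O**2 + O = O + 2*O**2)
Q(I, r) = -4 + 1/(6*I*r) (Q(I, r) = -4 + 1/((I*r)*6) = -4 + 1/(6*I*r))
G(p, m) = -p/(2*m*(1 + 2*m)) (G(p, m) = -p/(2*(m*(1 + 2*m))) = -p*1/(m*(1 + 2*m))/2 = -p/(2*m*(1 + 2*m)))
Q(-41, -31) + G(-174, sqrt(-39 - 29)) = (-4 + (1/6)/(-41*(-31))) - 1/2*(-174)/(sqrt(-39 - 29)*(1 + 2*sqrt(-39 - 29))) = (-4 + (1/6)*(-1/41)*(-1/31)) - 1/2*(-174)/(sqrt(-68)*(1 + 2*sqrt(-68))) = (-4 + 1/7626) - 1/2*(-174)/(2*I*sqrt(17)*(1 + 2*(2*I*sqrt(17)))) = -30503/7626 - 1/2*(-174)*(-I*sqrt(17)/34)/(1 + 4*I*sqrt(17)) = -30503/7626 - 87*I*sqrt(17)/(34*(1 + 4*I*sqrt(17)))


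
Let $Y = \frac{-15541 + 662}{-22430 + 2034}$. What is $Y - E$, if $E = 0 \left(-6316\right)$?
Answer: $\frac{14879}{20396} \approx 0.72951$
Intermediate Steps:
$E = 0$
$Y = \frac{14879}{20396}$ ($Y = - \frac{14879}{-20396} = \left(-14879\right) \left(- \frac{1}{20396}\right) = \frac{14879}{20396} \approx 0.72951$)
$Y - E = \frac{14879}{20396} - 0 = \frac{14879}{20396} + 0 = \frac{14879}{20396}$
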